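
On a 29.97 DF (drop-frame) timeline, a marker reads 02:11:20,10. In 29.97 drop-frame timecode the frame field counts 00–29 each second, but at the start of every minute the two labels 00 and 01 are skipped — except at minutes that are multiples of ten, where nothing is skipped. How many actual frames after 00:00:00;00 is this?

Complete 10-minute blocks: 13, each 17982 frames → 233766.
Remaining 1 whole minute in the current block: 1800 + 0 × 1798 = 1800 frames.
Within the current minute: 20 × 30 + 10 − 2 = 608 (labels ;00/;01 skipped at this minute). Total = 233766 + 1800 + 608 = 236174.

236174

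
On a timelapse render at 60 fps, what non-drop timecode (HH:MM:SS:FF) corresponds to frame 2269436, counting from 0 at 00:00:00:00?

2269436 ÷ 60 = 37823 full seconds, remainder 56 frames.
37823 s = 10 h 30 min 23 s.
Timecode: 10:30:23:56.

10:30:23:56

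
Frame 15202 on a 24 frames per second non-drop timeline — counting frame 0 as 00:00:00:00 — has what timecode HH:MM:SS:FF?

15202 ÷ 24 = 633 full seconds, remainder 10 frames.
633 s = 0 h 10 min 33 s.
Timecode: 00:10:33:10.

00:10:33:10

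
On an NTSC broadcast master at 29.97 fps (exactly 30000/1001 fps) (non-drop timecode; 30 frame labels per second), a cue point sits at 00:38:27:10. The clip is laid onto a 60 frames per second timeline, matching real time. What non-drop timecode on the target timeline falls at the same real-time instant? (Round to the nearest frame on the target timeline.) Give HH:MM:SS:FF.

00:38:29:38

Source frame index: (0×3600 + 38×60 + 27) × 30 + 10 = 69220.
Real time: 69220 / (30000/1001) = 3464461/1500 s.
Target frame: (3464461/1500) × (60) = 3464461/25 ≈ 138578.440 → 138578.
At 60 labels/s: frame 138578 → 00:38:29:38.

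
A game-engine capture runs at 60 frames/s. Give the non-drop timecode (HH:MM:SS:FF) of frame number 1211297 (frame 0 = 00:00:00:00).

1211297 ÷ 60 = 20188 full seconds, remainder 17 frames.
20188 s = 5 h 36 min 28 s.
Timecode: 05:36:28:17.

05:36:28:17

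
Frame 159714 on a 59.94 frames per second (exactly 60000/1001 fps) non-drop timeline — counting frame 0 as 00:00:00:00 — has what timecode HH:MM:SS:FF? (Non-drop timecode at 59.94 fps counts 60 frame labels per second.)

00:44:21:54

159714 ÷ 60 = 2661 full seconds, remainder 54 frames.
2661 s = 0 h 44 min 21 s.
Timecode: 00:44:21:54.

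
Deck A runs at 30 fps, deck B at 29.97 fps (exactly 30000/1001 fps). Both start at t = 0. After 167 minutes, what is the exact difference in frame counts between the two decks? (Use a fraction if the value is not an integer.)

167 min = 10020 s.
A emits 30 × 10020 = 300600 frames; B emits 30000/1001 × 10020 = 300600000/1001.
Difference = 300600/1001 frames (≈ 300.2997); B is behind A.

300600/1001 frames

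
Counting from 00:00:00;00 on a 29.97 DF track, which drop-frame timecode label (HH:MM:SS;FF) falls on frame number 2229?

00:01:14;11

Each 10-minute DF block holds 10 × 60 × 30 − 9 × 2 = 17982 frames. 2229 ÷ 17982 → 0 full blocks, remainder 2229.
Within the partial block the first minute is 1800 frames and each further minute 1798, so 1 further minute boundary passed. Total skipped labels = 18 × 0 + 2 × 1 = 2.
Non-drop label index = 2229 + 2 = 2231; at 30 labels/s that is 00:01:14:11, i.e. DF 00:01:14;11.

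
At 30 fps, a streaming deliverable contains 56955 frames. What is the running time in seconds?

1898.5 seconds

Running time = 56955 / (30) = 1898.5 s.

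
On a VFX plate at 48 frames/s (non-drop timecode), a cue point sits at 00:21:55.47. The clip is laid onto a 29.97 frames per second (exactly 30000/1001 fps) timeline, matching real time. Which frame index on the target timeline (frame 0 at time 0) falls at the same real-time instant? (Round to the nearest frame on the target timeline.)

Source frame index: (0×3600 + 21×60 + 55) × 48 + 47 = 63167.
Real time: 63167 / (48) = 63167/48 s.
Target frame: (63167/48) × (30000/1001) = 3036875/77 ≈ 39439.935 → 39440.

frame 39440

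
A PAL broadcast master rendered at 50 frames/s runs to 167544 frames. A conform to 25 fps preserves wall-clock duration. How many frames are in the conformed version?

83772 frames

Target frames = source frames × (target rate / source rate) = 167544 × (25)/(50) = 167544 × 1/2 = 83772.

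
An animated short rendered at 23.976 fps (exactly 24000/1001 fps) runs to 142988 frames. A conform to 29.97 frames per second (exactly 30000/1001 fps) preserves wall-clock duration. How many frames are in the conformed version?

Target frames = source frames × (target rate / source rate) = 142988 × (30000/1001)/(24000/1001) = 142988 × 5/4 = 178735.

178735 frames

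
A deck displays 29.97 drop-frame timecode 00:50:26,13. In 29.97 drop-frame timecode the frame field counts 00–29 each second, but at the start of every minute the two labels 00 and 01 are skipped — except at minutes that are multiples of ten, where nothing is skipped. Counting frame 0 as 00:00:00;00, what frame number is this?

As if non-drop at 30 labels/s: (0 × 3600 + 50 × 60 + 26) × 30 + 13 = 90793.
Minute boundaries passed: 50; those not divisible by 10: 50 − 5 = 45; dropped labels = 2 × 45 = 90.
Actual frame index = 90793 − 90 = 90703.

90703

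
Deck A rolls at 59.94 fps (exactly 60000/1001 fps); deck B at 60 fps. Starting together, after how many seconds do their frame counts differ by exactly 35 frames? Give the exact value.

7007/12 seconds

The gap grows by |60 − 60000/1001| = 60/1001 frames per second.
Time for a 35-frame gap: 35 ÷ (60/1001) = 7007/12 s.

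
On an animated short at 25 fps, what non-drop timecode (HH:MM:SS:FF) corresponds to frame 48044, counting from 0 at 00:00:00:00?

48044 ÷ 25 = 1921 full seconds, remainder 19 frames.
1921 s = 0 h 32 min 1 s.
Timecode: 00:32:01:19.

00:32:01:19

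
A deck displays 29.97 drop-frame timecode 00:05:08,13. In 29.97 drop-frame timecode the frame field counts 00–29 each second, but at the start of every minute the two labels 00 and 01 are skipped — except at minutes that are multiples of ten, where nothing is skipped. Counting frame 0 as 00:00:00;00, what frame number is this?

9243

As if non-drop at 30 labels/s: (0 × 3600 + 5 × 60 + 8) × 30 + 13 = 9253.
Minute boundaries passed: 5; those not divisible by 10: 5 − 0 = 5; dropped labels = 2 × 5 = 10.
Actual frame index = 9253 − 10 = 9243.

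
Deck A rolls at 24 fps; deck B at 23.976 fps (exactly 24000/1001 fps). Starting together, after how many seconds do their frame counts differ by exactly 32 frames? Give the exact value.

4004/3 seconds

The gap grows by |24000/1001 − 24| = 24/1001 frames per second.
Time for a 32-frame gap: 32 ÷ (24/1001) = 4004/3 s.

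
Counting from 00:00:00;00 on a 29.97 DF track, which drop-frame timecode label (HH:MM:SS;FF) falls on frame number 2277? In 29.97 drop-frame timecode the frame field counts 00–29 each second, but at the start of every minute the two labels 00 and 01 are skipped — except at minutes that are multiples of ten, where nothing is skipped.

Each 10-minute DF block holds 10 × 60 × 30 − 9 × 2 = 17982 frames. 2277 ÷ 17982 → 0 full blocks, remainder 2277.
Within the partial block the first minute is 1800 frames and each further minute 1798, so 1 further minute boundary passed. Total skipped labels = 18 × 0 + 2 × 1 = 2.
Non-drop label index = 2277 + 2 = 2279; at 30 labels/s that is 00:01:15:29, i.e. DF 00:01:15;29.

00:01:15;29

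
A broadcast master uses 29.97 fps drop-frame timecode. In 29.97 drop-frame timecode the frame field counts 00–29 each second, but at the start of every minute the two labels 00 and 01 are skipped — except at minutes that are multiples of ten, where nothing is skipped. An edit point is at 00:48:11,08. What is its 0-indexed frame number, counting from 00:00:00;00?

86650

As if non-drop at 30 labels/s: (0 × 3600 + 48 × 60 + 11) × 30 + 8 = 86738.
Minute boundaries passed: 48; those not divisible by 10: 48 − 4 = 44; dropped labels = 2 × 44 = 88.
Actual frame index = 86738 − 88 = 86650.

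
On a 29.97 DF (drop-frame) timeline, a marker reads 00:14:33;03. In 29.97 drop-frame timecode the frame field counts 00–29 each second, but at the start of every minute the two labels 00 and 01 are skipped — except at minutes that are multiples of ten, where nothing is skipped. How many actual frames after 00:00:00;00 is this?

26167

Complete 10-minute blocks: 1, each 17982 frames → 17982.
Remaining 4 whole minutes in the current block: 1800 + 3 × 1798 = 7194 frames.
Within the current minute: 33 × 30 + 3 − 2 = 991 (labels ;00/;01 skipped at this minute). Total = 17982 + 7194 + 991 = 26167.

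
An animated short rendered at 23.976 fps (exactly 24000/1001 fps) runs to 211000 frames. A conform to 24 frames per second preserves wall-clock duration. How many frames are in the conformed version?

211211 frames

Target frames = source frames × (target rate / source rate) = 211000 × (24)/(24000/1001) = 211000 × 1001/1000 = 211211.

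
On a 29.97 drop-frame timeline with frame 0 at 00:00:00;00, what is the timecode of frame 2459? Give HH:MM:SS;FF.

Each 10-minute DF block holds 10 × 60 × 30 − 9 × 2 = 17982 frames. 2459 ÷ 17982 → 0 full blocks, remainder 2459.
Within the partial block the first minute is 1800 frames and each further minute 1798, so 1 further minute boundary passed. Total skipped labels = 18 × 0 + 2 × 1 = 2.
Non-drop label index = 2459 + 2 = 2461; at 30 labels/s that is 00:01:22:01, i.e. DF 00:01:22;01.

00:01:22;01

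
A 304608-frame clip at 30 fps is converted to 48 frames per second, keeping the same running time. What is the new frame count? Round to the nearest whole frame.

487373 frames

Frames at target rate = 304608 × (48) / (30) = 2436864/5 ≈ 487372.800.
Nearest whole frame: 487373.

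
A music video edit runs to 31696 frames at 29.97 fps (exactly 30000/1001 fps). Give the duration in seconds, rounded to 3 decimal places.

1057.590 seconds

Running time = 31696 × 1001/30000 = 1982981/1875 s ≈ 1057.590 s.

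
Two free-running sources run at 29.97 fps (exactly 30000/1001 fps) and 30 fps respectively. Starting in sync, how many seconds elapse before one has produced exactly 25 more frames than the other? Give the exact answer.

5005/6 seconds

The gap grows by |30 − 30000/1001| = 30/1001 frames per second.
Time for a 25-frame gap: 25 ÷ (30/1001) = 5005/6 s.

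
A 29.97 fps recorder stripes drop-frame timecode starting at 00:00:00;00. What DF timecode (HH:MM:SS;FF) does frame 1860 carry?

00:01:02;02

Ten DF minutes hold 17982 frames, so frame 1860 lies in block 0 (frames 0–17981) with 1860 frames into that block.
The block's first minute is 1800 frames and the rest 1798 each; 1860 frames reaches minute 1, so 0 × 18 + 1 × 2 = 2 labels have been skipped so far.
Adding those back, label number 1860 + 2 = 1862 at 30 labels/s is 62 s + 2 f = 0 h 1 min 2 s frame 2, i.e. 00:01:02;02.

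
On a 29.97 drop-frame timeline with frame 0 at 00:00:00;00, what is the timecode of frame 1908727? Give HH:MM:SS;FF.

Each 10-minute DF block holds 10 × 60 × 30 − 9 × 2 = 17982 frames. 1908727 ÷ 17982 → 106 full blocks, remainder 2635.
Within the partial block the first minute is 1800 frames and each further minute 1798, so 1 further minute boundary passed. Total skipped labels = 18 × 106 + 2 × 1 = 1910.
Non-drop label index = 1908727 + 1910 = 1910637; at 30 labels/s that is 17:41:27:27, i.e. DF 17:41:27;27.

17:41:27;27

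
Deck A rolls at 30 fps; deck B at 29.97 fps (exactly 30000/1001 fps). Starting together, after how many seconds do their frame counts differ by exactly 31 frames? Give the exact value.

31031/30 seconds

The gap grows by |30000/1001 − 30| = 30/1001 frames per second.
Time for a 31-frame gap: 31 ÷ (30/1001) = 31031/30 s.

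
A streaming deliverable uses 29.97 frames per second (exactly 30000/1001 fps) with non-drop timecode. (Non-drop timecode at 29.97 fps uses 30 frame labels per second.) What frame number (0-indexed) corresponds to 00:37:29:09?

Total seconds to the label: (0 × 3600 + 37 × 60 + 29) = 2249.
Frame index = 2249 × 30 + 9 = 67479.

67479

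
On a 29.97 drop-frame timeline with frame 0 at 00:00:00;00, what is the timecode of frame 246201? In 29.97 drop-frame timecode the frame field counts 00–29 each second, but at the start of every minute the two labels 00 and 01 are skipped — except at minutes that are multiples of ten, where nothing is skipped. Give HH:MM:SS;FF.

02:16:54;27

Each 10-minute DF block holds 10 × 60 × 30 − 9 × 2 = 17982 frames. 246201 ÷ 17982 → 13 full blocks, remainder 12435.
Within the partial block the first minute is 1800 frames and each further minute 1798, so 6 further minute boundaries passed. Total skipped labels = 18 × 13 + 2 × 6 = 246.
Non-drop label index = 246201 + 246 = 246447; at 30 labels/s that is 02:16:54:27, i.e. DF 02:16:54;27.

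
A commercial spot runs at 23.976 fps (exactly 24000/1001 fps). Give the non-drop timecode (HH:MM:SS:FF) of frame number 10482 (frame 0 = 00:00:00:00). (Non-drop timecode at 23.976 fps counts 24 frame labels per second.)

00:07:16:18

10482 ÷ 24 = 436 full seconds, remainder 18 frames.
436 s = 0 h 7 min 16 s.
Timecode: 00:07:16:18.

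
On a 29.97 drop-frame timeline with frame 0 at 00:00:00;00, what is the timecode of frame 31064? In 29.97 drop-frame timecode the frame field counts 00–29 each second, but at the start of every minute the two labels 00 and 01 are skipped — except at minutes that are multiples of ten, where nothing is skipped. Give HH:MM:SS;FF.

Ten DF minutes hold 17982 frames, so frame 31064 lies in block 1 (frames 17982–35963) with 13082 frames into that block.
The block's first minute is 1800 frames and the rest 1798 each; 13082 frames reaches minute 7, so 1 × 18 + 7 × 2 = 32 labels have been skipped so far.
Adding those back, label number 31064 + 32 = 31096 at 30 labels/s is 1036 s + 16 f = 0 h 17 min 16 s frame 16, i.e. 00:17:16;16.

00:17:16;16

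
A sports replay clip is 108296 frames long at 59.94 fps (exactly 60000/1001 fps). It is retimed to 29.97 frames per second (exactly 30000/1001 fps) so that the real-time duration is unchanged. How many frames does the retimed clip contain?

Target frames = source frames × (target rate / source rate) = 108296 × (30000/1001)/(60000/1001) = 108296 × 1/2 = 54148.

54148 frames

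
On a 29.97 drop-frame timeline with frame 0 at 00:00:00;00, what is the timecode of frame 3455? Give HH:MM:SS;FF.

00:01:55;07

Ten DF minutes hold 17982 frames, so frame 3455 lies in block 0 (frames 0–17981) with 3455 frames into that block.
The block's first minute is 1800 frames and the rest 1798 each; 3455 frames reaches minute 1, so 0 × 18 + 1 × 2 = 2 labels have been skipped so far.
Adding those back, label number 3455 + 2 = 3457 at 30 labels/s is 115 s + 7 f = 0 h 1 min 55 s frame 7, i.e. 00:01:55;07.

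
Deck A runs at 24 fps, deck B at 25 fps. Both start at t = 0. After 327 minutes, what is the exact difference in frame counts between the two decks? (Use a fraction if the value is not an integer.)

327 min = 19620 s.
A emits 24 × 19620 = 470880 frames; B emits 25 × 19620 = 490500.
Difference = 19620 frames; B is ahead of A.

19620 frames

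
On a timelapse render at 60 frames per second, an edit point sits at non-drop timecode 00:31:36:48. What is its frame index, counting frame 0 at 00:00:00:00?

Total seconds to the label: (0 × 3600 + 31 × 60 + 36) = 1896.
Frame index = 1896 × 60 + 48 = 113808.

frame 113808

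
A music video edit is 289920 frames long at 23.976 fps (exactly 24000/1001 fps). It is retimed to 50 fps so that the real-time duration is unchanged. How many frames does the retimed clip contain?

Target frames = source frames × (target rate / source rate) = 289920 × (50)/(24000/1001) = 289920 × 1001/480 = 604604.

604604 frames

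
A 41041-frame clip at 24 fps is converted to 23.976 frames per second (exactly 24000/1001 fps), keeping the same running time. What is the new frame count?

Target frames = source frames × (target rate / source rate) = 41041 × (24000/1001)/(24) = 41041 × 1000/1001 = 41000.

41000 frames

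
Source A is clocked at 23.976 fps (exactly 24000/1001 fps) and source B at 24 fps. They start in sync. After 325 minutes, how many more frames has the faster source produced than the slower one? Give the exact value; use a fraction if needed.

36000/77 frames

325 min = 19500 s.
A emits 24000/1001 × 19500 = 36000000/77 frames; B emits 24 × 19500 = 468000.
Difference = 36000/77 frames (≈ 467.5325); B is ahead of A.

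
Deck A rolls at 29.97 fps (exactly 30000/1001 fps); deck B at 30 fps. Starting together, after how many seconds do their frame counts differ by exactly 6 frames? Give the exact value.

The gap grows by |30 − 30000/1001| = 30/1001 frames per second.
Time for a 6-frame gap: 6 ÷ (30/1001) = 200.2 s.

200.2 seconds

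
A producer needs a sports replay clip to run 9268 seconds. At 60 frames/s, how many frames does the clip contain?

Frames = 9268 × 60 = 556080.

556080 frames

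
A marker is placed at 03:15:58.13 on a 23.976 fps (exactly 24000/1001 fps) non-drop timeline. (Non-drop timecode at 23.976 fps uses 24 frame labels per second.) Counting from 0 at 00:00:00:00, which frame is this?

Total seconds to the label: (3 × 3600 + 15 × 60 + 58) = 11758.
Frame index = 11758 × 24 + 13 = 282205.

282205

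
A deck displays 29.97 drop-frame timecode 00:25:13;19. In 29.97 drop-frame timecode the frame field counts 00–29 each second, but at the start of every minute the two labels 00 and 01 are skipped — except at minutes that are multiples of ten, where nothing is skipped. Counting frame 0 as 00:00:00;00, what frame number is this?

Complete 10-minute blocks: 2, each 17982 frames → 35964.
Remaining 5 whole minutes in the current block: 1800 + 4 × 1798 = 8992 frames.
Within the current minute: 13 × 30 + 19 − 2 = 407 (labels ;00/;01 skipped at this minute). Total = 35964 + 8992 + 407 = 45363.

45363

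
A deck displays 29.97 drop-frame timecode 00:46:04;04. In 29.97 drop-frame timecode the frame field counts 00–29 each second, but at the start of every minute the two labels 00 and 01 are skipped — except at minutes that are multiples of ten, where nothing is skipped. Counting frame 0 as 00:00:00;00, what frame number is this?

82840

As if non-drop at 30 labels/s: (0 × 3600 + 46 × 60 + 4) × 30 + 4 = 82924.
Minute boundaries passed: 46; those not divisible by 10: 46 − 4 = 42; dropped labels = 2 × 42 = 84.
Actual frame index = 82924 − 84 = 82840.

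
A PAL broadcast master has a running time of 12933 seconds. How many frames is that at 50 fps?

646650 frames

Frames = 12933 × 50 = 646650.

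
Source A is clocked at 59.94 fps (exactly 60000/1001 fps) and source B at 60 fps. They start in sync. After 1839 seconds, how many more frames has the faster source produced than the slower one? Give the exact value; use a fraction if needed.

A emits 60000/1001 × 1839 = 110340000/1001 frames; B emits 60 × 1839 = 110340.
Difference = 110340/1001 frames (≈ 110.2298); B is ahead of A.

110340/1001 frames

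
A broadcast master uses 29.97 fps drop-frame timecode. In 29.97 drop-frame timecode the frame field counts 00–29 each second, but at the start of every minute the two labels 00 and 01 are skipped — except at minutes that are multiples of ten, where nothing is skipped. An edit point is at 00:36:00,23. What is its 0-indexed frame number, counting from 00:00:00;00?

64757

As if non-drop at 30 labels/s: (0 × 3600 + 36 × 60 + 0) × 30 + 23 = 64823.
Minute boundaries passed: 36; those not divisible by 10: 36 − 3 = 33; dropped labels = 2 × 33 = 66.
Actual frame index = 64823 − 66 = 64757.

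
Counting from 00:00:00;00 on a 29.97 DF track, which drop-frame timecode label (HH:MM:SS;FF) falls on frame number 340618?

Each 10-minute DF block holds 10 × 60 × 30 − 9 × 2 = 17982 frames. 340618 ÷ 17982 → 18 full blocks, remainder 16942.
Within the partial block the first minute is 1800 frames and each further minute 1798, so 9 further minute boundaries passed. Total skipped labels = 18 × 18 + 2 × 9 = 342.
Non-drop label index = 340618 + 342 = 340960; at 30 labels/s that is 03:09:25:10, i.e. DF 03:09:25;10.

03:09:25;10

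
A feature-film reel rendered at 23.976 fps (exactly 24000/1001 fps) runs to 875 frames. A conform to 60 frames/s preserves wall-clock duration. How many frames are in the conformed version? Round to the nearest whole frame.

Frames at target rate = 875 × (60) / (24000/1001) = 35035/16 ≈ 2189.688.
Nearest whole frame: 2190.

2190 frames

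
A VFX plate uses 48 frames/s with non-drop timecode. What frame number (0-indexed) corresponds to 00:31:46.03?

Total seconds to the label: (0 × 3600 + 31 × 60 + 46) = 1906.
Frame index = 1906 × 48 + 3 = 91491.

91491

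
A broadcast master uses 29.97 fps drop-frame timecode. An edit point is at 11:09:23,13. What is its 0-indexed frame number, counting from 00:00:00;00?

1203697

Complete 10-minute blocks: 66, each 17982 frames → 1186812.
Remaining 9 whole minutes in the current block: 1800 + 8 × 1798 = 16184 frames.
Within the current minute: 23 × 30 + 13 − 2 = 701 (labels ;00/;01 skipped at this minute). Total = 1186812 + 16184 + 701 = 1203697.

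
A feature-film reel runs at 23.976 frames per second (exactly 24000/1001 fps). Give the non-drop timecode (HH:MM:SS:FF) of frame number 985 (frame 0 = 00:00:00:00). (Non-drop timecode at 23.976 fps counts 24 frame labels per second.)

00:00:41:01

985 ÷ 24 = 41 full seconds, remainder 1 frame.
41 s = 0 h 0 min 41 s.
Timecode: 00:00:41:01.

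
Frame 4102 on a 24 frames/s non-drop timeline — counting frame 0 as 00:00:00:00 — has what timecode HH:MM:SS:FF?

00:02:50:22

4102 ÷ 24 = 170 full seconds, remainder 22 frames.
170 s = 0 h 2 min 50 s.
Timecode: 00:02:50:22.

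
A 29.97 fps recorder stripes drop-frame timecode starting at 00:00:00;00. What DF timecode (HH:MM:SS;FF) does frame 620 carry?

Each 10-minute DF block holds 10 × 60 × 30 − 9 × 2 = 17982 frames. 620 ÷ 17982 → 0 full blocks, remainder 620.
Within the partial block the first minute is 1800 frames and each further minute 1798, so 0 further minute boundaries passed. Total skipped labels = 18 × 0 + 2 × 0 = 0.
Non-drop label index = 620 + 0 = 620; at 30 labels/s that is 00:00:20:20, i.e. DF 00:00:20;20.

00:00:20;20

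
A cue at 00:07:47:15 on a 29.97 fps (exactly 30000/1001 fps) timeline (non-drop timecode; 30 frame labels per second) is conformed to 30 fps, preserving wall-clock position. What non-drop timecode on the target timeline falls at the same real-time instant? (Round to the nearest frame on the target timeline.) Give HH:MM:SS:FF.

00:07:47:29

Source frame index: (0×3600 + 7×60 + 47) × 30 + 15 = 14025.
Real time: 14025 / (30000/1001) = 187187/400 s.
Target frame: (187187/400) × (30) = 561561/40 ≈ 14039.025 → 14039.
At 30 labels/s: frame 14039 → 00:07:47:29.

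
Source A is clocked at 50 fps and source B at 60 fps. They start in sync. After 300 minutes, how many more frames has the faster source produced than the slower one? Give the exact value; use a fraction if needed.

300 min = 18000 s.
A emits 50 × 18000 = 900000 frames; B emits 60 × 18000 = 1080000.
Difference = 180000 frames; B is ahead of A.

180000 frames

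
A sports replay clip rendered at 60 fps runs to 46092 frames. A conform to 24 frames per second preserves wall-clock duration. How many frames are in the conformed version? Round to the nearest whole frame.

18437 frames

Frames at target rate = 46092 × (24) / (60) = 92184/5 ≈ 18436.800.
Nearest whole frame: 18437.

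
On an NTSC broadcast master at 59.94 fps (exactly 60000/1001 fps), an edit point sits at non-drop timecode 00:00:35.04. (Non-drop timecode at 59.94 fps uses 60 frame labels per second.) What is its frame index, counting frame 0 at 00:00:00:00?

Total seconds to the label: (0 × 3600 + 0 × 60 + 35) = 35.
Frame index = 35 × 60 + 4 = 2104.

2104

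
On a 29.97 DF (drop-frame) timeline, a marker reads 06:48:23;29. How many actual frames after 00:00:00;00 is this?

734383

As if non-drop at 30 labels/s: (6 × 3600 + 48 × 60 + 23) × 30 + 29 = 735119.
Minute boundaries passed: 408; those not divisible by 10: 408 − 40 = 368; dropped labels = 2 × 368 = 736.
Actual frame index = 735119 − 736 = 734383.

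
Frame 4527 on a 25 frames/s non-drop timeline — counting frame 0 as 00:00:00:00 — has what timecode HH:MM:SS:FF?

4527 ÷ 25 = 181 full seconds, remainder 2 frames.
181 s = 0 h 3 min 1 s.
Timecode: 00:03:01:02.

00:03:01:02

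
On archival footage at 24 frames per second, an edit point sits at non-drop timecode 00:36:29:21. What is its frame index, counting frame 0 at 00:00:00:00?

frame 52557

Total seconds to the label: (0 × 3600 + 36 × 60 + 29) = 2189.
Frame index = 2189 × 24 + 21 = 52557.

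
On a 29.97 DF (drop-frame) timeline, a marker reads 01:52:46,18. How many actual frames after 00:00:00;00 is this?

202796

Complete 10-minute blocks: 11, each 17982 frames → 197802.
Remaining 2 whole minutes in the current block: 1800 + 1 × 1798 = 3598 frames.
Within the current minute: 46 × 30 + 18 − 2 = 1396 (labels ;00/;01 skipped at this minute). Total = 197802 + 3598 + 1396 = 202796.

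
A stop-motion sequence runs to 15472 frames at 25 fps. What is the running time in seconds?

618.88 seconds

Running time = 15472 / (25) = 618.88 s.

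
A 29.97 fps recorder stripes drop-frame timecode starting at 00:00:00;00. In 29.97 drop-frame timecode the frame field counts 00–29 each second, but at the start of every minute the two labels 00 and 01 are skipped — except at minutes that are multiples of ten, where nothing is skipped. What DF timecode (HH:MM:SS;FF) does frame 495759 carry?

04:35:41;25

Ten DF minutes hold 17982 frames, so frame 495759 lies in block 27 (frames 485514–503495) with 10245 frames into that block.
The block's first minute is 1800 frames and the rest 1798 each; 10245 frames reaches minute 5, so 27 × 18 + 5 × 2 = 496 labels have been skipped so far.
Adding those back, label number 495759 + 496 = 496255 at 30 labels/s is 16541 s + 25 f = 4 h 35 min 41 s frame 25, i.e. 04:35:41;25.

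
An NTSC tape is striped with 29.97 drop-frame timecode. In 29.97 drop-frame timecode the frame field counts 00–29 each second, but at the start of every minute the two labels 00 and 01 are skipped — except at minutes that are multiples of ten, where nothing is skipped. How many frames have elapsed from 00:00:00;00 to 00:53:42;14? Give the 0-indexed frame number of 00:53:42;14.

96578

Complete 10-minute blocks: 5, each 17982 frames → 89910.
Remaining 3 whole minutes in the current block: 1800 + 2 × 1798 = 5396 frames.
Within the current minute: 42 × 30 + 14 − 2 = 1272 (labels ;00/;01 skipped at this minute). Total = 89910 + 5396 + 1272 = 96578.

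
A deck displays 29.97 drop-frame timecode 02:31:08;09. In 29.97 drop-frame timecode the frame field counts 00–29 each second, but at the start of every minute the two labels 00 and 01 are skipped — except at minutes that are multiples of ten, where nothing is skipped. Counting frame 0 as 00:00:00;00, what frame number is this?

As if non-drop at 30 labels/s: (2 × 3600 + 31 × 60 + 8) × 30 + 9 = 272049.
Minute boundaries passed: 151; those not divisible by 10: 151 − 15 = 136; dropped labels = 2 × 136 = 272.
Actual frame index = 272049 − 272 = 271777.

271777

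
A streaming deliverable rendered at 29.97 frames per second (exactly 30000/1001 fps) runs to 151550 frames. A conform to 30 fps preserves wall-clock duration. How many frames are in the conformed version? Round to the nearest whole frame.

151702 frames

Frames at target rate = 151550 × (30) / (30000/1001) = 3034031/20 ≈ 151701.550.
Nearest whole frame: 151702.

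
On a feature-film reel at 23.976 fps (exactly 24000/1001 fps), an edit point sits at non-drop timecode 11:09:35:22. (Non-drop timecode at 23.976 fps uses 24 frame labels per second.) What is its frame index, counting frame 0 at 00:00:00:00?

964222

Total seconds to the label: (11 × 3600 + 9 × 60 + 35) = 40175.
Frame index = 40175 × 24 + 22 = 964222.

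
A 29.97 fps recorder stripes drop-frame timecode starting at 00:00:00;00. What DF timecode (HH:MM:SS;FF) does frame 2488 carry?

Each 10-minute DF block holds 10 × 60 × 30 − 9 × 2 = 17982 frames. 2488 ÷ 17982 → 0 full blocks, remainder 2488.
Within the partial block the first minute is 1800 frames and each further minute 1798, so 1 further minute boundary passed. Total skipped labels = 18 × 0 + 2 × 1 = 2.
Non-drop label index = 2488 + 2 = 2490; at 30 labels/s that is 00:01:23:00, i.e. DF 00:01:23;00.

00:01:23;00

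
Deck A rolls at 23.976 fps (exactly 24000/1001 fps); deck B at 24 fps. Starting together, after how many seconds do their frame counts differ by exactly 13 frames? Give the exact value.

13013/24 seconds

The gap grows by |24 − 24000/1001| = 24/1001 frames per second.
Time for a 13-frame gap: 13 ÷ (24/1001) = 13013/24 s.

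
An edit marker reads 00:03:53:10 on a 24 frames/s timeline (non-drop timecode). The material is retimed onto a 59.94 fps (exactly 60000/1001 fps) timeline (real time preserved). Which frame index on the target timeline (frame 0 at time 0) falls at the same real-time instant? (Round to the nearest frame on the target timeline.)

Source frame index: (0×3600 + 3×60 + 53) × 24 + 10 = 5602.
Real time: 5602 / (24) = 2801/12 s.
Target frame: (2801/12) × (60000/1001) = 14005000/1001 ≈ 13991.009 → 13991.

frame 13991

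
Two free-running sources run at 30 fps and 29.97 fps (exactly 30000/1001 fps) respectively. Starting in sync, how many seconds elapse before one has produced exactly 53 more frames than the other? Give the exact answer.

The gap grows by |30000/1001 − 30| = 30/1001 frames per second.
Time for a 53-frame gap: 53 ÷ (30/1001) = 53053/30 s.

53053/30 seconds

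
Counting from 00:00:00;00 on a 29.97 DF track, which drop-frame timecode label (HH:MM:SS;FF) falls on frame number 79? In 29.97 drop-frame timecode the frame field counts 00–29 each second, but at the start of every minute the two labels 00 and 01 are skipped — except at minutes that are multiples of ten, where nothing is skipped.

00:00:02;19

Each 10-minute DF block holds 10 × 60 × 30 − 9 × 2 = 17982 frames. 79 ÷ 17982 → 0 full blocks, remainder 79.
Within the partial block the first minute is 1800 frames and each further minute 1798, so 0 further minute boundaries passed. Total skipped labels = 18 × 0 + 2 × 0 = 0.
Non-drop label index = 79 + 0 = 79; at 30 labels/s that is 00:00:02:19, i.e. DF 00:00:02;19.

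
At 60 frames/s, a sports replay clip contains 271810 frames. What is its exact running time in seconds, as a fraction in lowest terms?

Running time = 271810 ÷ (60) = 271810 × 1/60 = 27181/6 s.

27181/6 seconds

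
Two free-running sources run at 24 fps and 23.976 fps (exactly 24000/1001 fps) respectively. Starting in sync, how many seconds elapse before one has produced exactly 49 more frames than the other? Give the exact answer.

The gap grows by |24000/1001 − 24| = 24/1001 frames per second.
Time for a 49-frame gap: 49 ÷ (24/1001) = 49049/24 s.

49049/24 seconds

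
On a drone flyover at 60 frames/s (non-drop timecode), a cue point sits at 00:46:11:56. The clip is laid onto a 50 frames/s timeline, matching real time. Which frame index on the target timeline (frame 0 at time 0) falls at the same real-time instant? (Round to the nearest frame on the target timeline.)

Source frame index: (0×3600 + 46×60 + 11) × 60 + 56 = 166316.
Real time: 166316 / (60) = 41579/15 s.
Target frame: (41579/15) × (50) = 415790/3 ≈ 138596.667 → 138597.

frame 138597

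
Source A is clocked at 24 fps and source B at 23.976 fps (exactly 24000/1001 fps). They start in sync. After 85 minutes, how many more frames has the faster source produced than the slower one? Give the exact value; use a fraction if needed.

122400/1001 frames

85 min = 5100 s.
A emits 24 × 5100 = 122400 frames; B emits 24000/1001 × 5100 = 122400000/1001.
Difference = 122400/1001 frames (≈ 122.2777); B is behind A.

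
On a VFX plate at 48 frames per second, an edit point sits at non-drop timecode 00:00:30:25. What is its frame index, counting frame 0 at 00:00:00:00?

frame 1465

Total seconds to the label: (0 × 3600 + 0 × 60 + 30) = 30.
Frame index = 30 × 48 + 25 = 1465.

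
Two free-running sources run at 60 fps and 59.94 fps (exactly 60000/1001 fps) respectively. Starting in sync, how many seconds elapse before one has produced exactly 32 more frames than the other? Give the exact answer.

8008/15 seconds

The gap grows by |60000/1001 − 60| = 60/1001 frames per second.
Time for a 32-frame gap: 32 ÷ (60/1001) = 8008/15 s.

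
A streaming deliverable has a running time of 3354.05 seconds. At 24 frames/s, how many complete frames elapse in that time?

80497 frames

Frames = 3354.05 × 24 = 402486/5 ≈ 80497.2000.
Complete frames: 80497.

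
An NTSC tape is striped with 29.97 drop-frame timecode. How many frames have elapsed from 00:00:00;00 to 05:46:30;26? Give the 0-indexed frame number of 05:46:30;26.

Complete 10-minute blocks: 34, each 17982 frames → 611388.
Remaining 6 whole minutes in the current block: 1800 + 5 × 1798 = 10790 frames.
Within the current minute: 30 × 30 + 26 − 2 = 924 (labels ;00/;01 skipped at this minute). Total = 611388 + 10790 + 924 = 623102.

623102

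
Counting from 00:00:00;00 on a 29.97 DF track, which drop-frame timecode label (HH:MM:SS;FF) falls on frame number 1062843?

09:51:03;17

Ten DF minutes hold 17982 frames, so frame 1062843 lies in block 59 (frames 1060938–1078919) with 1905 frames into that block.
The block's first minute is 1800 frames and the rest 1798 each; 1905 frames reaches minute 1, so 59 × 18 + 1 × 2 = 1064 labels have been skipped so far.
Adding those back, label number 1062843 + 1064 = 1063907 at 30 labels/s is 35463 s + 17 f = 9 h 51 min 3 s frame 17, i.e. 09:51:03;17.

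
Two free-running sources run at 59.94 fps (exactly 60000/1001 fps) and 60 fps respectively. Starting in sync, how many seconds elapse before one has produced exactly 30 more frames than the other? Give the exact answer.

500.5 seconds

The gap grows by |60 − 60000/1001| = 60/1001 frames per second.
Time for a 30-frame gap: 30 ÷ (60/1001) = 500.5 s.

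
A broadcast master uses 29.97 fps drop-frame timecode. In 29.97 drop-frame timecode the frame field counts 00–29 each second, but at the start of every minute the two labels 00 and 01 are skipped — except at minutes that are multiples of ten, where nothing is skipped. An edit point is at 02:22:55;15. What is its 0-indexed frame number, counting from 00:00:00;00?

257009

As if non-drop at 30 labels/s: (2 × 3600 + 22 × 60 + 55) × 30 + 15 = 257265.
Minute boundaries passed: 142; those not divisible by 10: 142 − 14 = 128; dropped labels = 2 × 128 = 256.
Actual frame index = 257265 − 256 = 257009.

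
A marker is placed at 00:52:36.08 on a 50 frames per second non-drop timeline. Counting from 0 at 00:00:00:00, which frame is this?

157808

Total seconds to the label: (0 × 3600 + 52 × 60 + 36) = 3156.
Frame index = 3156 × 50 + 8 = 157808.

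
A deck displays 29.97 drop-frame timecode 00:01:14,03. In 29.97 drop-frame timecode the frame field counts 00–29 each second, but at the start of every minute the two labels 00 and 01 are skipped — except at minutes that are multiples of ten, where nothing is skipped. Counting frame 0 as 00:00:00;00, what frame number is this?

2221

As if non-drop at 30 labels/s: (0 × 3600 + 1 × 60 + 14) × 30 + 3 = 2223.
Minute boundaries passed: 1; those not divisible by 10: 1 − 0 = 1; dropped labels = 2 × 1 = 2.
Actual frame index = 2223 − 2 = 2221.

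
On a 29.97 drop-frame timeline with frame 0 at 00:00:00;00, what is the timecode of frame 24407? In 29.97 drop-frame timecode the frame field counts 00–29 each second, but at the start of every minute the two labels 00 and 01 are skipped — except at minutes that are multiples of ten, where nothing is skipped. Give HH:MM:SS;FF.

00:13:34;11

Each 10-minute DF block holds 10 × 60 × 30 − 9 × 2 = 17982 frames. 24407 ÷ 17982 → 1 full block, remainder 6425.
Within the partial block the first minute is 1800 frames and each further minute 1798, so 3 further minute boundaries passed. Total skipped labels = 18 × 1 + 2 × 3 = 24.
Non-drop label index = 24407 + 24 = 24431; at 30 labels/s that is 00:13:34:11, i.e. DF 00:13:34;11.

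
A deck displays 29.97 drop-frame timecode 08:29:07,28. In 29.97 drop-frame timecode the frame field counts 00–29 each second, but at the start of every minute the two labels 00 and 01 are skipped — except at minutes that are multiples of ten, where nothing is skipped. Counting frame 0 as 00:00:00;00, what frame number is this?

As if non-drop at 30 labels/s: (8 × 3600 + 29 × 60 + 7) × 30 + 28 = 916438.
Minute boundaries passed: 509; those not divisible by 10: 509 − 50 = 459; dropped labels = 2 × 459 = 918.
Actual frame index = 916438 − 918 = 915520.

915520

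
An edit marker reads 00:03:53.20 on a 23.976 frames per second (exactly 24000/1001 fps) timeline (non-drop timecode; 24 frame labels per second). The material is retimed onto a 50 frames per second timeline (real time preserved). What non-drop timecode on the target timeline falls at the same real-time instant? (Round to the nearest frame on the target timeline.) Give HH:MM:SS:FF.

Source frame index: (0×3600 + 3×60 + 53) × 24 + 20 = 5612.
Real time: 5612 / (24000/1001) = 1404403/6000 s.
Target frame: (1404403/6000) × (50) = 1404403/120 ≈ 11703.358 → 11703.
At 50 labels/s: frame 11703 → 00:03:54:03.

00:03:54:03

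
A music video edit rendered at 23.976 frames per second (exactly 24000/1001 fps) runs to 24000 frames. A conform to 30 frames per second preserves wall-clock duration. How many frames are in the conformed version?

Target frames = source frames × (target rate / source rate) = 24000 × (30)/(24000/1001) = 24000 × 1001/800 = 30030.

30030 frames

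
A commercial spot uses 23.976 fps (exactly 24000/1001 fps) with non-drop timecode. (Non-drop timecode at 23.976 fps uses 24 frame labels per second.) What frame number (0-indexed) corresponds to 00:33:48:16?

frame 48688

Total seconds to the label: (0 × 3600 + 33 × 60 + 48) = 2028.
Frame index = 2028 × 24 + 16 = 48688.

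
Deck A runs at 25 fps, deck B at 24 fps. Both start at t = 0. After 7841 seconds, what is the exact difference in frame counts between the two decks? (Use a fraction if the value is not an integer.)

7841 frames

A emits 25 × 7841 = 196025 frames; B emits 24 × 7841 = 188184.
Difference = 7841 frames; B is behind A.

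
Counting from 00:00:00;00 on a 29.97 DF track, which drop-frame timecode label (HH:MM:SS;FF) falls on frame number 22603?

00:12:34;05

Ten DF minutes hold 17982 frames, so frame 22603 lies in block 1 (frames 17982–35963) with 4621 frames into that block.
The block's first minute is 1800 frames and the rest 1798 each; 4621 frames reaches minute 2, so 1 × 18 + 2 × 2 = 22 labels have been skipped so far.
Adding those back, label number 22603 + 22 = 22625 at 30 labels/s is 754 s + 5 f = 0 h 12 min 34 s frame 5, i.e. 00:12:34;05.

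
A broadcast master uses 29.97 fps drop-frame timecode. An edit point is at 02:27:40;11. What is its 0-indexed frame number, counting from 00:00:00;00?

Complete 10-minute blocks: 14, each 17982 frames → 251748.
Remaining 7 whole minutes in the current block: 1800 + 6 × 1798 = 12588 frames.
Within the current minute: 40 × 30 + 11 − 2 = 1209 (labels ;00/;01 skipped at this minute). Total = 251748 + 12588 + 1209 = 265545.

265545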